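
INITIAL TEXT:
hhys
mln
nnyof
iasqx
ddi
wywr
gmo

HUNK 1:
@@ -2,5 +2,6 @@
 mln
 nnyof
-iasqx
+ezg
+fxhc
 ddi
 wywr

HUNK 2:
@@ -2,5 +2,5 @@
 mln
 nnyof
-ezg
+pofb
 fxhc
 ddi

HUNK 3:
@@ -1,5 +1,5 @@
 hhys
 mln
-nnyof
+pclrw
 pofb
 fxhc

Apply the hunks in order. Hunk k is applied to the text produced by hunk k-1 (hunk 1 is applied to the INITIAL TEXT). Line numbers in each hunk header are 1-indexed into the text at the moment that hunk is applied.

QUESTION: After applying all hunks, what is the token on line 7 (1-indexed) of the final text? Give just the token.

Answer: wywr

Derivation:
Hunk 1: at line 2 remove [iasqx] add [ezg,fxhc] -> 8 lines: hhys mln nnyof ezg fxhc ddi wywr gmo
Hunk 2: at line 2 remove [ezg] add [pofb] -> 8 lines: hhys mln nnyof pofb fxhc ddi wywr gmo
Hunk 3: at line 1 remove [nnyof] add [pclrw] -> 8 lines: hhys mln pclrw pofb fxhc ddi wywr gmo
Final line 7: wywr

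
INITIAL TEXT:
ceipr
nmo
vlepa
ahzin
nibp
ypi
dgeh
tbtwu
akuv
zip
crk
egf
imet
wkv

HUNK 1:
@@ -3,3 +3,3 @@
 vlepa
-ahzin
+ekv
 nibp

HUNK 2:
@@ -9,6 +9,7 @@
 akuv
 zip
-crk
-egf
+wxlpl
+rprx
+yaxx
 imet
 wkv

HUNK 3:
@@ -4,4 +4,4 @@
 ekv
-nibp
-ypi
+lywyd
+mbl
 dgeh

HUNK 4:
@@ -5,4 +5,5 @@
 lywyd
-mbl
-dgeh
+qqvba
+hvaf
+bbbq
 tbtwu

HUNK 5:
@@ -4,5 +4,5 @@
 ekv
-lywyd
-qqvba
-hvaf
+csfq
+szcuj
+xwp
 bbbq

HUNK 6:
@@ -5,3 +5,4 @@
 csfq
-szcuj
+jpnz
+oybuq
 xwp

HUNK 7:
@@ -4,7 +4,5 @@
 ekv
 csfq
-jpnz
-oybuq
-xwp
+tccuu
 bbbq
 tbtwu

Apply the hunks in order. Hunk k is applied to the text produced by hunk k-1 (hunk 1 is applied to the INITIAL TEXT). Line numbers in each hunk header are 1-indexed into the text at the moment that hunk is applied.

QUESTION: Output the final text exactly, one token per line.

Hunk 1: at line 3 remove [ahzin] add [ekv] -> 14 lines: ceipr nmo vlepa ekv nibp ypi dgeh tbtwu akuv zip crk egf imet wkv
Hunk 2: at line 9 remove [crk,egf] add [wxlpl,rprx,yaxx] -> 15 lines: ceipr nmo vlepa ekv nibp ypi dgeh tbtwu akuv zip wxlpl rprx yaxx imet wkv
Hunk 3: at line 4 remove [nibp,ypi] add [lywyd,mbl] -> 15 lines: ceipr nmo vlepa ekv lywyd mbl dgeh tbtwu akuv zip wxlpl rprx yaxx imet wkv
Hunk 4: at line 5 remove [mbl,dgeh] add [qqvba,hvaf,bbbq] -> 16 lines: ceipr nmo vlepa ekv lywyd qqvba hvaf bbbq tbtwu akuv zip wxlpl rprx yaxx imet wkv
Hunk 5: at line 4 remove [lywyd,qqvba,hvaf] add [csfq,szcuj,xwp] -> 16 lines: ceipr nmo vlepa ekv csfq szcuj xwp bbbq tbtwu akuv zip wxlpl rprx yaxx imet wkv
Hunk 6: at line 5 remove [szcuj] add [jpnz,oybuq] -> 17 lines: ceipr nmo vlepa ekv csfq jpnz oybuq xwp bbbq tbtwu akuv zip wxlpl rprx yaxx imet wkv
Hunk 7: at line 4 remove [jpnz,oybuq,xwp] add [tccuu] -> 15 lines: ceipr nmo vlepa ekv csfq tccuu bbbq tbtwu akuv zip wxlpl rprx yaxx imet wkv

Answer: ceipr
nmo
vlepa
ekv
csfq
tccuu
bbbq
tbtwu
akuv
zip
wxlpl
rprx
yaxx
imet
wkv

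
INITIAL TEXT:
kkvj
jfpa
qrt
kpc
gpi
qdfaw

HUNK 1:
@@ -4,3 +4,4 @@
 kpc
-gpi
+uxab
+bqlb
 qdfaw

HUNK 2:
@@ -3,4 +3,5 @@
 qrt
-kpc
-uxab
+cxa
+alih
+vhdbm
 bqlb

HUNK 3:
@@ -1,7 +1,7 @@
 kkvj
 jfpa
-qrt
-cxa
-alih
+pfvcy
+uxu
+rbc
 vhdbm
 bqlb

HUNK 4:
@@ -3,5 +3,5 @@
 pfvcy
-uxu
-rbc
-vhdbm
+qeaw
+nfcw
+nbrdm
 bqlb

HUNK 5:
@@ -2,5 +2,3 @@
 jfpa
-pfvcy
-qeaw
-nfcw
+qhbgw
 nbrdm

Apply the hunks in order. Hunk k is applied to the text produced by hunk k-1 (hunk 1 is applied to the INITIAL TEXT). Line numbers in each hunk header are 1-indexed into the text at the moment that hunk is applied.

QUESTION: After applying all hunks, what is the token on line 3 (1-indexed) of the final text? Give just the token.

Answer: qhbgw

Derivation:
Hunk 1: at line 4 remove [gpi] add [uxab,bqlb] -> 7 lines: kkvj jfpa qrt kpc uxab bqlb qdfaw
Hunk 2: at line 3 remove [kpc,uxab] add [cxa,alih,vhdbm] -> 8 lines: kkvj jfpa qrt cxa alih vhdbm bqlb qdfaw
Hunk 3: at line 1 remove [qrt,cxa,alih] add [pfvcy,uxu,rbc] -> 8 lines: kkvj jfpa pfvcy uxu rbc vhdbm bqlb qdfaw
Hunk 4: at line 3 remove [uxu,rbc,vhdbm] add [qeaw,nfcw,nbrdm] -> 8 lines: kkvj jfpa pfvcy qeaw nfcw nbrdm bqlb qdfaw
Hunk 5: at line 2 remove [pfvcy,qeaw,nfcw] add [qhbgw] -> 6 lines: kkvj jfpa qhbgw nbrdm bqlb qdfaw
Final line 3: qhbgw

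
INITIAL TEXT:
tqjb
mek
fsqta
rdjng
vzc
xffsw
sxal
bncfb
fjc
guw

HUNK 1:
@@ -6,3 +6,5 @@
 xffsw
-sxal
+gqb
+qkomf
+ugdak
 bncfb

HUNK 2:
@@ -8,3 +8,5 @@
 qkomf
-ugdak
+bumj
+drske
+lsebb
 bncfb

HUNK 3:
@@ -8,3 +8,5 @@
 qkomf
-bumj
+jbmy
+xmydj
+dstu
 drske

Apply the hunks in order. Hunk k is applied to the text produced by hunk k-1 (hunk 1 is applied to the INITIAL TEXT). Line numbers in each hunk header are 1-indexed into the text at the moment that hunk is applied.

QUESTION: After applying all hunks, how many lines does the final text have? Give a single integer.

Hunk 1: at line 6 remove [sxal] add [gqb,qkomf,ugdak] -> 12 lines: tqjb mek fsqta rdjng vzc xffsw gqb qkomf ugdak bncfb fjc guw
Hunk 2: at line 8 remove [ugdak] add [bumj,drske,lsebb] -> 14 lines: tqjb mek fsqta rdjng vzc xffsw gqb qkomf bumj drske lsebb bncfb fjc guw
Hunk 3: at line 8 remove [bumj] add [jbmy,xmydj,dstu] -> 16 lines: tqjb mek fsqta rdjng vzc xffsw gqb qkomf jbmy xmydj dstu drske lsebb bncfb fjc guw
Final line count: 16

Answer: 16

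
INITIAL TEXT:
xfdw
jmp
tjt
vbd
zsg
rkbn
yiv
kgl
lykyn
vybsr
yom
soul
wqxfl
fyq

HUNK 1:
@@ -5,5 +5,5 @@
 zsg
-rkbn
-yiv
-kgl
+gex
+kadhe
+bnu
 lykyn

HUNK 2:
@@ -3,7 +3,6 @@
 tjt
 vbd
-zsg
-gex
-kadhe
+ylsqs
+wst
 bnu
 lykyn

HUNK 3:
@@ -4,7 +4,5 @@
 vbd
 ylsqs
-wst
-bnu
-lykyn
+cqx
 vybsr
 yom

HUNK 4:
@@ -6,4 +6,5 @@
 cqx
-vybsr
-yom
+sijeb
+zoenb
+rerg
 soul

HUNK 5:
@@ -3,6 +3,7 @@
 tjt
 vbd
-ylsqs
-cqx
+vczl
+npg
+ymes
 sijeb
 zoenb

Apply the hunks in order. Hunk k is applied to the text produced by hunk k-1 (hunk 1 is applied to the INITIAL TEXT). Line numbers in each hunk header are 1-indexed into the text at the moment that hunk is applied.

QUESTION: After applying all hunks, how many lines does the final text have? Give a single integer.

Answer: 13

Derivation:
Hunk 1: at line 5 remove [rkbn,yiv,kgl] add [gex,kadhe,bnu] -> 14 lines: xfdw jmp tjt vbd zsg gex kadhe bnu lykyn vybsr yom soul wqxfl fyq
Hunk 2: at line 3 remove [zsg,gex,kadhe] add [ylsqs,wst] -> 13 lines: xfdw jmp tjt vbd ylsqs wst bnu lykyn vybsr yom soul wqxfl fyq
Hunk 3: at line 4 remove [wst,bnu,lykyn] add [cqx] -> 11 lines: xfdw jmp tjt vbd ylsqs cqx vybsr yom soul wqxfl fyq
Hunk 4: at line 6 remove [vybsr,yom] add [sijeb,zoenb,rerg] -> 12 lines: xfdw jmp tjt vbd ylsqs cqx sijeb zoenb rerg soul wqxfl fyq
Hunk 5: at line 3 remove [ylsqs,cqx] add [vczl,npg,ymes] -> 13 lines: xfdw jmp tjt vbd vczl npg ymes sijeb zoenb rerg soul wqxfl fyq
Final line count: 13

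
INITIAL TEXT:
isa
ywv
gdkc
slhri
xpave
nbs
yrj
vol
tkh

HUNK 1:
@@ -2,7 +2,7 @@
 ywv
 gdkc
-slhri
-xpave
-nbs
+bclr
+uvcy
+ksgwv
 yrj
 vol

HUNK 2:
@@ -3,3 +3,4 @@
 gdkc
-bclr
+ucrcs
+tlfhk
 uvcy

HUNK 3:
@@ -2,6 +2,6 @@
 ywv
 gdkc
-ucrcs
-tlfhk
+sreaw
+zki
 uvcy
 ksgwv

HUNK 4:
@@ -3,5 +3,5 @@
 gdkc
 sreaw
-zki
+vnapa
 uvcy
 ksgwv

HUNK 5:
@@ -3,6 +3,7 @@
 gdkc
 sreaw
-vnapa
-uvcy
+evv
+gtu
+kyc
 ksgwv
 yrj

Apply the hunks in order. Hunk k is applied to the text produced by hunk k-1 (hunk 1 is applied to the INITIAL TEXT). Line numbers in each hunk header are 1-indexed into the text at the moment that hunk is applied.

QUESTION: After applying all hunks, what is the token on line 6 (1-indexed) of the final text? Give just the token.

Hunk 1: at line 2 remove [slhri,xpave,nbs] add [bclr,uvcy,ksgwv] -> 9 lines: isa ywv gdkc bclr uvcy ksgwv yrj vol tkh
Hunk 2: at line 3 remove [bclr] add [ucrcs,tlfhk] -> 10 lines: isa ywv gdkc ucrcs tlfhk uvcy ksgwv yrj vol tkh
Hunk 3: at line 2 remove [ucrcs,tlfhk] add [sreaw,zki] -> 10 lines: isa ywv gdkc sreaw zki uvcy ksgwv yrj vol tkh
Hunk 4: at line 3 remove [zki] add [vnapa] -> 10 lines: isa ywv gdkc sreaw vnapa uvcy ksgwv yrj vol tkh
Hunk 5: at line 3 remove [vnapa,uvcy] add [evv,gtu,kyc] -> 11 lines: isa ywv gdkc sreaw evv gtu kyc ksgwv yrj vol tkh
Final line 6: gtu

Answer: gtu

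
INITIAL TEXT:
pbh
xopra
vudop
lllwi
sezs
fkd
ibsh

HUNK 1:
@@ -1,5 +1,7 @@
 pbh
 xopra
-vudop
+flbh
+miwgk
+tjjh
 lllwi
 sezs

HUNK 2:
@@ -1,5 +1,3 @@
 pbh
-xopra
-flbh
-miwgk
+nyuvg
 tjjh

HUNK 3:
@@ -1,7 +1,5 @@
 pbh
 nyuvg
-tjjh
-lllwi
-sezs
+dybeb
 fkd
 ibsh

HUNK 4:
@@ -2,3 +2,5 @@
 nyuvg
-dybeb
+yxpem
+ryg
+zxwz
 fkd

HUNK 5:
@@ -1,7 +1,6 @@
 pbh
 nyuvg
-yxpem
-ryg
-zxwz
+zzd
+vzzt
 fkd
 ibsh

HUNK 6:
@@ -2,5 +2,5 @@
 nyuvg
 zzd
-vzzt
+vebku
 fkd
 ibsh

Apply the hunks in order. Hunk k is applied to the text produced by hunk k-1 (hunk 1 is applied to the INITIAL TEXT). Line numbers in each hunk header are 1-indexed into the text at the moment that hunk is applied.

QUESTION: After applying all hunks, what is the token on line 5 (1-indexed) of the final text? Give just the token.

Answer: fkd

Derivation:
Hunk 1: at line 1 remove [vudop] add [flbh,miwgk,tjjh] -> 9 lines: pbh xopra flbh miwgk tjjh lllwi sezs fkd ibsh
Hunk 2: at line 1 remove [xopra,flbh,miwgk] add [nyuvg] -> 7 lines: pbh nyuvg tjjh lllwi sezs fkd ibsh
Hunk 3: at line 1 remove [tjjh,lllwi,sezs] add [dybeb] -> 5 lines: pbh nyuvg dybeb fkd ibsh
Hunk 4: at line 2 remove [dybeb] add [yxpem,ryg,zxwz] -> 7 lines: pbh nyuvg yxpem ryg zxwz fkd ibsh
Hunk 5: at line 1 remove [yxpem,ryg,zxwz] add [zzd,vzzt] -> 6 lines: pbh nyuvg zzd vzzt fkd ibsh
Hunk 6: at line 2 remove [vzzt] add [vebku] -> 6 lines: pbh nyuvg zzd vebku fkd ibsh
Final line 5: fkd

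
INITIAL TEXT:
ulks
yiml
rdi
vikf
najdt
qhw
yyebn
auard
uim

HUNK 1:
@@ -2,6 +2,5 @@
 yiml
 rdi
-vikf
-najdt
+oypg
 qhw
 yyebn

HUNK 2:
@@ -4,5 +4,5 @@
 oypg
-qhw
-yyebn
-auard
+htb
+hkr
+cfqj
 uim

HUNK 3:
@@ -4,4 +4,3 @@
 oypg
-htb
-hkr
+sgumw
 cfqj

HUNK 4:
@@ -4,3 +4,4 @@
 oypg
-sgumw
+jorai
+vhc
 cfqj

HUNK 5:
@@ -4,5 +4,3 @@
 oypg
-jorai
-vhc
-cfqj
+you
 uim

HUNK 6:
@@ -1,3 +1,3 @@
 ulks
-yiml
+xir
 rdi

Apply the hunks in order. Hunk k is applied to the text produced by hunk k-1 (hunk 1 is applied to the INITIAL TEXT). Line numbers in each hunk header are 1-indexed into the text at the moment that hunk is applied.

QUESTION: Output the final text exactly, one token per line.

Answer: ulks
xir
rdi
oypg
you
uim

Derivation:
Hunk 1: at line 2 remove [vikf,najdt] add [oypg] -> 8 lines: ulks yiml rdi oypg qhw yyebn auard uim
Hunk 2: at line 4 remove [qhw,yyebn,auard] add [htb,hkr,cfqj] -> 8 lines: ulks yiml rdi oypg htb hkr cfqj uim
Hunk 3: at line 4 remove [htb,hkr] add [sgumw] -> 7 lines: ulks yiml rdi oypg sgumw cfqj uim
Hunk 4: at line 4 remove [sgumw] add [jorai,vhc] -> 8 lines: ulks yiml rdi oypg jorai vhc cfqj uim
Hunk 5: at line 4 remove [jorai,vhc,cfqj] add [you] -> 6 lines: ulks yiml rdi oypg you uim
Hunk 6: at line 1 remove [yiml] add [xir] -> 6 lines: ulks xir rdi oypg you uim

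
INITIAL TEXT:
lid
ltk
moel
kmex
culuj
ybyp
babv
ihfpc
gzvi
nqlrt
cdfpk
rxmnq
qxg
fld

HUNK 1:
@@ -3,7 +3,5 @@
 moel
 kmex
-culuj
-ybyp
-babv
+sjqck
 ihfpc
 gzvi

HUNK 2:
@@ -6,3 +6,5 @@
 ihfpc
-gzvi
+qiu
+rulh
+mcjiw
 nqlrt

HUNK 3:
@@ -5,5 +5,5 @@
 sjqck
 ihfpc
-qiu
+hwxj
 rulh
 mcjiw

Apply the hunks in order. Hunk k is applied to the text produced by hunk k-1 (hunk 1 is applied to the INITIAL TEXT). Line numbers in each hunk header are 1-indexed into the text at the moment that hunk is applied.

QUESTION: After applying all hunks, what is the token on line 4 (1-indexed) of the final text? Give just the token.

Hunk 1: at line 3 remove [culuj,ybyp,babv] add [sjqck] -> 12 lines: lid ltk moel kmex sjqck ihfpc gzvi nqlrt cdfpk rxmnq qxg fld
Hunk 2: at line 6 remove [gzvi] add [qiu,rulh,mcjiw] -> 14 lines: lid ltk moel kmex sjqck ihfpc qiu rulh mcjiw nqlrt cdfpk rxmnq qxg fld
Hunk 3: at line 5 remove [qiu] add [hwxj] -> 14 lines: lid ltk moel kmex sjqck ihfpc hwxj rulh mcjiw nqlrt cdfpk rxmnq qxg fld
Final line 4: kmex

Answer: kmex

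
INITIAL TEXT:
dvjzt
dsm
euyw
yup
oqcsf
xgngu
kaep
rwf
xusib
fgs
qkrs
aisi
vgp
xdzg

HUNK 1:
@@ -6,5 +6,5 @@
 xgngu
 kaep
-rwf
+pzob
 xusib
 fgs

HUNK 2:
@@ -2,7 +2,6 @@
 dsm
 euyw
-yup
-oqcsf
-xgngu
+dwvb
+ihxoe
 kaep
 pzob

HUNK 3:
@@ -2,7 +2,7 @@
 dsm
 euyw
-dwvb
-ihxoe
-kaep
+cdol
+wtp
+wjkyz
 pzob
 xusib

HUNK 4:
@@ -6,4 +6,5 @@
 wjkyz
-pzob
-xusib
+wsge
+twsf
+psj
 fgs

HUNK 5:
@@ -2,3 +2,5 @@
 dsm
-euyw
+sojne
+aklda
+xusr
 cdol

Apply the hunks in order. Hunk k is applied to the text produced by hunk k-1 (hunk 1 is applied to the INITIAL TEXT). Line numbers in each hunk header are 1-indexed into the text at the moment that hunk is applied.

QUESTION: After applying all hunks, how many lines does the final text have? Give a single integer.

Answer: 16

Derivation:
Hunk 1: at line 6 remove [rwf] add [pzob] -> 14 lines: dvjzt dsm euyw yup oqcsf xgngu kaep pzob xusib fgs qkrs aisi vgp xdzg
Hunk 2: at line 2 remove [yup,oqcsf,xgngu] add [dwvb,ihxoe] -> 13 lines: dvjzt dsm euyw dwvb ihxoe kaep pzob xusib fgs qkrs aisi vgp xdzg
Hunk 3: at line 2 remove [dwvb,ihxoe,kaep] add [cdol,wtp,wjkyz] -> 13 lines: dvjzt dsm euyw cdol wtp wjkyz pzob xusib fgs qkrs aisi vgp xdzg
Hunk 4: at line 6 remove [pzob,xusib] add [wsge,twsf,psj] -> 14 lines: dvjzt dsm euyw cdol wtp wjkyz wsge twsf psj fgs qkrs aisi vgp xdzg
Hunk 5: at line 2 remove [euyw] add [sojne,aklda,xusr] -> 16 lines: dvjzt dsm sojne aklda xusr cdol wtp wjkyz wsge twsf psj fgs qkrs aisi vgp xdzg
Final line count: 16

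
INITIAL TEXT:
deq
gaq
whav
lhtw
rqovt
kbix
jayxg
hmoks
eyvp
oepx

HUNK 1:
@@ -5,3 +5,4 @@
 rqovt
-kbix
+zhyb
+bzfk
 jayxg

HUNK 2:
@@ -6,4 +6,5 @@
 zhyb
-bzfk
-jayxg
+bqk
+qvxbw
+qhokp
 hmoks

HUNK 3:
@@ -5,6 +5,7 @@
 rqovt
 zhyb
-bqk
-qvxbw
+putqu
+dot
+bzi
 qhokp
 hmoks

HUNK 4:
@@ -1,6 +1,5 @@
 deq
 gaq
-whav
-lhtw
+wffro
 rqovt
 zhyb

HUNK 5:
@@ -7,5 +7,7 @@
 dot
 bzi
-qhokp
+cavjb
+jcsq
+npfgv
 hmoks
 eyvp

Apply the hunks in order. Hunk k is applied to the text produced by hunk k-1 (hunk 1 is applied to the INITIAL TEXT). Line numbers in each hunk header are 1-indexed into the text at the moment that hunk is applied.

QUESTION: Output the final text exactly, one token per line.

Answer: deq
gaq
wffro
rqovt
zhyb
putqu
dot
bzi
cavjb
jcsq
npfgv
hmoks
eyvp
oepx

Derivation:
Hunk 1: at line 5 remove [kbix] add [zhyb,bzfk] -> 11 lines: deq gaq whav lhtw rqovt zhyb bzfk jayxg hmoks eyvp oepx
Hunk 2: at line 6 remove [bzfk,jayxg] add [bqk,qvxbw,qhokp] -> 12 lines: deq gaq whav lhtw rqovt zhyb bqk qvxbw qhokp hmoks eyvp oepx
Hunk 3: at line 5 remove [bqk,qvxbw] add [putqu,dot,bzi] -> 13 lines: deq gaq whav lhtw rqovt zhyb putqu dot bzi qhokp hmoks eyvp oepx
Hunk 4: at line 1 remove [whav,lhtw] add [wffro] -> 12 lines: deq gaq wffro rqovt zhyb putqu dot bzi qhokp hmoks eyvp oepx
Hunk 5: at line 7 remove [qhokp] add [cavjb,jcsq,npfgv] -> 14 lines: deq gaq wffro rqovt zhyb putqu dot bzi cavjb jcsq npfgv hmoks eyvp oepx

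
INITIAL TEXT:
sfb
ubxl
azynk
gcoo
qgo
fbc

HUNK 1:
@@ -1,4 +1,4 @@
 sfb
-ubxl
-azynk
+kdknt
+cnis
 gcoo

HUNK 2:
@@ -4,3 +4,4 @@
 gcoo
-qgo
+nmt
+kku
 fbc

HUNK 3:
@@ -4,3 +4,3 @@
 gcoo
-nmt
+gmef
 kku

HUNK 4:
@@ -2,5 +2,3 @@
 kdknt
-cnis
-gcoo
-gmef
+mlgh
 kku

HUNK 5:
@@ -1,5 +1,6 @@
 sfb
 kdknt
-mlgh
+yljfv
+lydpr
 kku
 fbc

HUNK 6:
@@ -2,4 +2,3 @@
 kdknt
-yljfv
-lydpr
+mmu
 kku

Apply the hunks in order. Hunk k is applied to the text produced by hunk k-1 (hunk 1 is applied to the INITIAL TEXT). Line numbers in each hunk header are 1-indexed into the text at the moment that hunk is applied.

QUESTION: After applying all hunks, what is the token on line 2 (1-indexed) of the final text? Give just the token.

Hunk 1: at line 1 remove [ubxl,azynk] add [kdknt,cnis] -> 6 lines: sfb kdknt cnis gcoo qgo fbc
Hunk 2: at line 4 remove [qgo] add [nmt,kku] -> 7 lines: sfb kdknt cnis gcoo nmt kku fbc
Hunk 3: at line 4 remove [nmt] add [gmef] -> 7 lines: sfb kdknt cnis gcoo gmef kku fbc
Hunk 4: at line 2 remove [cnis,gcoo,gmef] add [mlgh] -> 5 lines: sfb kdknt mlgh kku fbc
Hunk 5: at line 1 remove [mlgh] add [yljfv,lydpr] -> 6 lines: sfb kdknt yljfv lydpr kku fbc
Hunk 6: at line 2 remove [yljfv,lydpr] add [mmu] -> 5 lines: sfb kdknt mmu kku fbc
Final line 2: kdknt

Answer: kdknt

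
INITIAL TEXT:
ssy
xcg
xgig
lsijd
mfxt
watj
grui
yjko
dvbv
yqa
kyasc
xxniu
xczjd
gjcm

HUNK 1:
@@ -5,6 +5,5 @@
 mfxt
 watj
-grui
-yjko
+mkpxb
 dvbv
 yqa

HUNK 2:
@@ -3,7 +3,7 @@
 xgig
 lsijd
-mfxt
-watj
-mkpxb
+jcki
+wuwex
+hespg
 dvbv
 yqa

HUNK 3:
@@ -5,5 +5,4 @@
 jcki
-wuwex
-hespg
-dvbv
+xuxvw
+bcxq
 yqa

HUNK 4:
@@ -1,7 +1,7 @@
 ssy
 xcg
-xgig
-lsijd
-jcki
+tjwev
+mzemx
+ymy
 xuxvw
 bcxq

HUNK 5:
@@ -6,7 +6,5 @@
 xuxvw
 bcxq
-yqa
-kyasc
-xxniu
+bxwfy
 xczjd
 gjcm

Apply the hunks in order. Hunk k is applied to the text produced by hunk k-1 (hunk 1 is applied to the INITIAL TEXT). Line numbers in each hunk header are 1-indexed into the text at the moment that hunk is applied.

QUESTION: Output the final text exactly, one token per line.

Hunk 1: at line 5 remove [grui,yjko] add [mkpxb] -> 13 lines: ssy xcg xgig lsijd mfxt watj mkpxb dvbv yqa kyasc xxniu xczjd gjcm
Hunk 2: at line 3 remove [mfxt,watj,mkpxb] add [jcki,wuwex,hespg] -> 13 lines: ssy xcg xgig lsijd jcki wuwex hespg dvbv yqa kyasc xxniu xczjd gjcm
Hunk 3: at line 5 remove [wuwex,hespg,dvbv] add [xuxvw,bcxq] -> 12 lines: ssy xcg xgig lsijd jcki xuxvw bcxq yqa kyasc xxniu xczjd gjcm
Hunk 4: at line 1 remove [xgig,lsijd,jcki] add [tjwev,mzemx,ymy] -> 12 lines: ssy xcg tjwev mzemx ymy xuxvw bcxq yqa kyasc xxniu xczjd gjcm
Hunk 5: at line 6 remove [yqa,kyasc,xxniu] add [bxwfy] -> 10 lines: ssy xcg tjwev mzemx ymy xuxvw bcxq bxwfy xczjd gjcm

Answer: ssy
xcg
tjwev
mzemx
ymy
xuxvw
bcxq
bxwfy
xczjd
gjcm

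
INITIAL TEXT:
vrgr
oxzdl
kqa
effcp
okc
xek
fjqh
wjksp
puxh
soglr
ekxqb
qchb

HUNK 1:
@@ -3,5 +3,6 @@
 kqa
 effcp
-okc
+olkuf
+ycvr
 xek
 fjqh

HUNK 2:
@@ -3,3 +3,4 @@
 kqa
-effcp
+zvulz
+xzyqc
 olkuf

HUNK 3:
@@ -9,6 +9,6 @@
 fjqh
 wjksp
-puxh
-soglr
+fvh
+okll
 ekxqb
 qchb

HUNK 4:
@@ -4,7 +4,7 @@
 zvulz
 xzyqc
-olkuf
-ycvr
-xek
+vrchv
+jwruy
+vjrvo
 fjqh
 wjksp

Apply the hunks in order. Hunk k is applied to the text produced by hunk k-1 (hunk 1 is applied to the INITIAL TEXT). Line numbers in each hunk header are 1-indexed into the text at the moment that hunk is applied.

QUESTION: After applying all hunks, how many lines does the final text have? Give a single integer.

Answer: 14

Derivation:
Hunk 1: at line 3 remove [okc] add [olkuf,ycvr] -> 13 lines: vrgr oxzdl kqa effcp olkuf ycvr xek fjqh wjksp puxh soglr ekxqb qchb
Hunk 2: at line 3 remove [effcp] add [zvulz,xzyqc] -> 14 lines: vrgr oxzdl kqa zvulz xzyqc olkuf ycvr xek fjqh wjksp puxh soglr ekxqb qchb
Hunk 3: at line 9 remove [puxh,soglr] add [fvh,okll] -> 14 lines: vrgr oxzdl kqa zvulz xzyqc olkuf ycvr xek fjqh wjksp fvh okll ekxqb qchb
Hunk 4: at line 4 remove [olkuf,ycvr,xek] add [vrchv,jwruy,vjrvo] -> 14 lines: vrgr oxzdl kqa zvulz xzyqc vrchv jwruy vjrvo fjqh wjksp fvh okll ekxqb qchb
Final line count: 14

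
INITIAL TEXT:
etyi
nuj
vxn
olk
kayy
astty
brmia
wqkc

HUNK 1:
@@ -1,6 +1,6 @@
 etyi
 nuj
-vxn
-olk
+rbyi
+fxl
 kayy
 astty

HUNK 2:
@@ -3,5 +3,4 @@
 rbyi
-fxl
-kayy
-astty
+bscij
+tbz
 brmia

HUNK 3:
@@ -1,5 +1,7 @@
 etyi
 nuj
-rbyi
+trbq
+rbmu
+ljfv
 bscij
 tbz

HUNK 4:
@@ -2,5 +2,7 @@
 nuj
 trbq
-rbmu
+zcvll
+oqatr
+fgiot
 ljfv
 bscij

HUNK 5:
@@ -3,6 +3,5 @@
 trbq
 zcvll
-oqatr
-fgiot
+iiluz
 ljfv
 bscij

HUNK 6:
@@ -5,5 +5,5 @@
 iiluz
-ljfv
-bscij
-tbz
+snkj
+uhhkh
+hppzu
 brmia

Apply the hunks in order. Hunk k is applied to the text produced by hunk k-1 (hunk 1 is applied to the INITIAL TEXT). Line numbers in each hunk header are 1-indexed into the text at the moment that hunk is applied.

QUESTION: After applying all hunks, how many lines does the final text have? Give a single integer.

Hunk 1: at line 1 remove [vxn,olk] add [rbyi,fxl] -> 8 lines: etyi nuj rbyi fxl kayy astty brmia wqkc
Hunk 2: at line 3 remove [fxl,kayy,astty] add [bscij,tbz] -> 7 lines: etyi nuj rbyi bscij tbz brmia wqkc
Hunk 3: at line 1 remove [rbyi] add [trbq,rbmu,ljfv] -> 9 lines: etyi nuj trbq rbmu ljfv bscij tbz brmia wqkc
Hunk 4: at line 2 remove [rbmu] add [zcvll,oqatr,fgiot] -> 11 lines: etyi nuj trbq zcvll oqatr fgiot ljfv bscij tbz brmia wqkc
Hunk 5: at line 3 remove [oqatr,fgiot] add [iiluz] -> 10 lines: etyi nuj trbq zcvll iiluz ljfv bscij tbz brmia wqkc
Hunk 6: at line 5 remove [ljfv,bscij,tbz] add [snkj,uhhkh,hppzu] -> 10 lines: etyi nuj trbq zcvll iiluz snkj uhhkh hppzu brmia wqkc
Final line count: 10

Answer: 10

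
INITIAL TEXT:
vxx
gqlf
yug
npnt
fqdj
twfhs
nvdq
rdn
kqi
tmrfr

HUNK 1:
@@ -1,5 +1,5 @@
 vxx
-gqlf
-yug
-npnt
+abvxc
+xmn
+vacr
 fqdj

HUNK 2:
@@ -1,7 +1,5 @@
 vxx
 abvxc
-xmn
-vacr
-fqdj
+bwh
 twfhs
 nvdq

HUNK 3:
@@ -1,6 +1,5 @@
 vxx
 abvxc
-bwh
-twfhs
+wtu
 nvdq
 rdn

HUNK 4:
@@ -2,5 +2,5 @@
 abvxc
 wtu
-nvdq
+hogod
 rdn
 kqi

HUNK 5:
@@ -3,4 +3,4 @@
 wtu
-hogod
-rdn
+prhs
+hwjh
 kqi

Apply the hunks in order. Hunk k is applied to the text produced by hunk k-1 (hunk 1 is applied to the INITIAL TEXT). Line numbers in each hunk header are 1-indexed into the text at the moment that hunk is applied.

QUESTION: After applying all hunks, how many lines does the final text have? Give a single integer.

Answer: 7

Derivation:
Hunk 1: at line 1 remove [gqlf,yug,npnt] add [abvxc,xmn,vacr] -> 10 lines: vxx abvxc xmn vacr fqdj twfhs nvdq rdn kqi tmrfr
Hunk 2: at line 1 remove [xmn,vacr,fqdj] add [bwh] -> 8 lines: vxx abvxc bwh twfhs nvdq rdn kqi tmrfr
Hunk 3: at line 1 remove [bwh,twfhs] add [wtu] -> 7 lines: vxx abvxc wtu nvdq rdn kqi tmrfr
Hunk 4: at line 2 remove [nvdq] add [hogod] -> 7 lines: vxx abvxc wtu hogod rdn kqi tmrfr
Hunk 5: at line 3 remove [hogod,rdn] add [prhs,hwjh] -> 7 lines: vxx abvxc wtu prhs hwjh kqi tmrfr
Final line count: 7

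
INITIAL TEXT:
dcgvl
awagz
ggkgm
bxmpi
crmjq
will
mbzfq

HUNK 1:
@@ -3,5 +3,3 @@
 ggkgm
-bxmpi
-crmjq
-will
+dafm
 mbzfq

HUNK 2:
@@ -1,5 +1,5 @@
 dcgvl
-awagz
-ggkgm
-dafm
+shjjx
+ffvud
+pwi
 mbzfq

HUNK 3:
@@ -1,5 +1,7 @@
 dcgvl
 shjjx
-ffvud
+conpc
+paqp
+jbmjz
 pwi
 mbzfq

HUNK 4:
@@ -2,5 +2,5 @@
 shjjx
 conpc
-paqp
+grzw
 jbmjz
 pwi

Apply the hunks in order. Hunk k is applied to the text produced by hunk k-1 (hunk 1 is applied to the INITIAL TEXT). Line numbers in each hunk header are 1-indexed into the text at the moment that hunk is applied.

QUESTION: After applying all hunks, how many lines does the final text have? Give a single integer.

Hunk 1: at line 3 remove [bxmpi,crmjq,will] add [dafm] -> 5 lines: dcgvl awagz ggkgm dafm mbzfq
Hunk 2: at line 1 remove [awagz,ggkgm,dafm] add [shjjx,ffvud,pwi] -> 5 lines: dcgvl shjjx ffvud pwi mbzfq
Hunk 3: at line 1 remove [ffvud] add [conpc,paqp,jbmjz] -> 7 lines: dcgvl shjjx conpc paqp jbmjz pwi mbzfq
Hunk 4: at line 2 remove [paqp] add [grzw] -> 7 lines: dcgvl shjjx conpc grzw jbmjz pwi mbzfq
Final line count: 7

Answer: 7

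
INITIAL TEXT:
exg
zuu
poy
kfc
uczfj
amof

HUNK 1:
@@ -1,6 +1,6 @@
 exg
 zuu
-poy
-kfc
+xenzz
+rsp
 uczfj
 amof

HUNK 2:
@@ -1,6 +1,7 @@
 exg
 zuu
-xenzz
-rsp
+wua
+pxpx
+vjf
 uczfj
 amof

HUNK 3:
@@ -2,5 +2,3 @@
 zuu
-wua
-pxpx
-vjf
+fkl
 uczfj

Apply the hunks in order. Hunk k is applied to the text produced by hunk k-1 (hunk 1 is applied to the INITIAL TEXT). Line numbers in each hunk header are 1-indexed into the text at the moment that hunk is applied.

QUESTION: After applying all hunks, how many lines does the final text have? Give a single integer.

Hunk 1: at line 1 remove [poy,kfc] add [xenzz,rsp] -> 6 lines: exg zuu xenzz rsp uczfj amof
Hunk 2: at line 1 remove [xenzz,rsp] add [wua,pxpx,vjf] -> 7 lines: exg zuu wua pxpx vjf uczfj amof
Hunk 3: at line 2 remove [wua,pxpx,vjf] add [fkl] -> 5 lines: exg zuu fkl uczfj amof
Final line count: 5

Answer: 5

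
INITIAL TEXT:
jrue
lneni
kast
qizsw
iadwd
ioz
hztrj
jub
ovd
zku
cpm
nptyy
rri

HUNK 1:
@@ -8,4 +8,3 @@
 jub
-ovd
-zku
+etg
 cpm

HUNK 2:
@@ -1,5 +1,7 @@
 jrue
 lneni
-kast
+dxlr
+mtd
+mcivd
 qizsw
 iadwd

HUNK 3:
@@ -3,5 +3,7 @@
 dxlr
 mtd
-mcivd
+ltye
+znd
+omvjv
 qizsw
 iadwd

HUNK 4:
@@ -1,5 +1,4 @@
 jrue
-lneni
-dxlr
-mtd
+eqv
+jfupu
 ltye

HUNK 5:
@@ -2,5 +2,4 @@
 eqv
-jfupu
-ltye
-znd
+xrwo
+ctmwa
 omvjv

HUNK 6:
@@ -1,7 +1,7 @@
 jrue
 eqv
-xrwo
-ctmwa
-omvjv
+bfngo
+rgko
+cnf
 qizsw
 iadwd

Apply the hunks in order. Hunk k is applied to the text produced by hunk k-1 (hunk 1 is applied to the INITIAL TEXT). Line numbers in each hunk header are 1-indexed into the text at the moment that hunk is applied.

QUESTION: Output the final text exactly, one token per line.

Hunk 1: at line 8 remove [ovd,zku] add [etg] -> 12 lines: jrue lneni kast qizsw iadwd ioz hztrj jub etg cpm nptyy rri
Hunk 2: at line 1 remove [kast] add [dxlr,mtd,mcivd] -> 14 lines: jrue lneni dxlr mtd mcivd qizsw iadwd ioz hztrj jub etg cpm nptyy rri
Hunk 3: at line 3 remove [mcivd] add [ltye,znd,omvjv] -> 16 lines: jrue lneni dxlr mtd ltye znd omvjv qizsw iadwd ioz hztrj jub etg cpm nptyy rri
Hunk 4: at line 1 remove [lneni,dxlr,mtd] add [eqv,jfupu] -> 15 lines: jrue eqv jfupu ltye znd omvjv qizsw iadwd ioz hztrj jub etg cpm nptyy rri
Hunk 5: at line 2 remove [jfupu,ltye,znd] add [xrwo,ctmwa] -> 14 lines: jrue eqv xrwo ctmwa omvjv qizsw iadwd ioz hztrj jub etg cpm nptyy rri
Hunk 6: at line 1 remove [xrwo,ctmwa,omvjv] add [bfngo,rgko,cnf] -> 14 lines: jrue eqv bfngo rgko cnf qizsw iadwd ioz hztrj jub etg cpm nptyy rri

Answer: jrue
eqv
bfngo
rgko
cnf
qizsw
iadwd
ioz
hztrj
jub
etg
cpm
nptyy
rri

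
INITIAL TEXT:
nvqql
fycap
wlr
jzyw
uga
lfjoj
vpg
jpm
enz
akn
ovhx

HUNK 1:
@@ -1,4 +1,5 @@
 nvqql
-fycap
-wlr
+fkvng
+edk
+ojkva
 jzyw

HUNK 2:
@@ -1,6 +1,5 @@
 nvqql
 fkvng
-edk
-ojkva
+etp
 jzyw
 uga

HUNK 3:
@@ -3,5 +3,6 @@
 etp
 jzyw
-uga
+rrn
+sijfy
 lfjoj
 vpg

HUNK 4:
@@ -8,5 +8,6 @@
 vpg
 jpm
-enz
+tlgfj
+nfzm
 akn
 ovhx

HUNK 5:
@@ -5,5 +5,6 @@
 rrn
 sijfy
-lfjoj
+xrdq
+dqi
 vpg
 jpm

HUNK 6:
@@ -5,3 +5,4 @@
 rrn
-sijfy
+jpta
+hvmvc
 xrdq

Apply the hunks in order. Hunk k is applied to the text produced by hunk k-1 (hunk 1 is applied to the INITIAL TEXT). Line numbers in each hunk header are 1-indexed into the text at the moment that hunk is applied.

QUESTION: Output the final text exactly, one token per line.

Hunk 1: at line 1 remove [fycap,wlr] add [fkvng,edk,ojkva] -> 12 lines: nvqql fkvng edk ojkva jzyw uga lfjoj vpg jpm enz akn ovhx
Hunk 2: at line 1 remove [edk,ojkva] add [etp] -> 11 lines: nvqql fkvng etp jzyw uga lfjoj vpg jpm enz akn ovhx
Hunk 3: at line 3 remove [uga] add [rrn,sijfy] -> 12 lines: nvqql fkvng etp jzyw rrn sijfy lfjoj vpg jpm enz akn ovhx
Hunk 4: at line 8 remove [enz] add [tlgfj,nfzm] -> 13 lines: nvqql fkvng etp jzyw rrn sijfy lfjoj vpg jpm tlgfj nfzm akn ovhx
Hunk 5: at line 5 remove [lfjoj] add [xrdq,dqi] -> 14 lines: nvqql fkvng etp jzyw rrn sijfy xrdq dqi vpg jpm tlgfj nfzm akn ovhx
Hunk 6: at line 5 remove [sijfy] add [jpta,hvmvc] -> 15 lines: nvqql fkvng etp jzyw rrn jpta hvmvc xrdq dqi vpg jpm tlgfj nfzm akn ovhx

Answer: nvqql
fkvng
etp
jzyw
rrn
jpta
hvmvc
xrdq
dqi
vpg
jpm
tlgfj
nfzm
akn
ovhx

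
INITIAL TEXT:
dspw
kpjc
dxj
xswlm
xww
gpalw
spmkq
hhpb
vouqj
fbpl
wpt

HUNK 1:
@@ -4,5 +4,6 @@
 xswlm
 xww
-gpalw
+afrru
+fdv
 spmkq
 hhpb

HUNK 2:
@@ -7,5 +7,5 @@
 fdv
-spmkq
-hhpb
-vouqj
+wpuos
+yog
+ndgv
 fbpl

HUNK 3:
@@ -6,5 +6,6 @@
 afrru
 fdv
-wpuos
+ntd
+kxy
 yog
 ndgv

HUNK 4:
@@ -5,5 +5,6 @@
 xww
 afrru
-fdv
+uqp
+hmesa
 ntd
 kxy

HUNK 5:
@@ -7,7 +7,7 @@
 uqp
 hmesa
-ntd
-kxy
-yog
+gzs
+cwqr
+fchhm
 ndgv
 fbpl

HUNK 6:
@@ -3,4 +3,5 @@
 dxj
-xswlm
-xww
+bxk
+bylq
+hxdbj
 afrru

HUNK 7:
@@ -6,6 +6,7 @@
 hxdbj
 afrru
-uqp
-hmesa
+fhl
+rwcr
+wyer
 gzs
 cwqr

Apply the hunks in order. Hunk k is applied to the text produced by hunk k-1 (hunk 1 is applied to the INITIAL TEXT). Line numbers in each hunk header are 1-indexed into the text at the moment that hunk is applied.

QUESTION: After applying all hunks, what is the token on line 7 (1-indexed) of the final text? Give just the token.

Hunk 1: at line 4 remove [gpalw] add [afrru,fdv] -> 12 lines: dspw kpjc dxj xswlm xww afrru fdv spmkq hhpb vouqj fbpl wpt
Hunk 2: at line 7 remove [spmkq,hhpb,vouqj] add [wpuos,yog,ndgv] -> 12 lines: dspw kpjc dxj xswlm xww afrru fdv wpuos yog ndgv fbpl wpt
Hunk 3: at line 6 remove [wpuos] add [ntd,kxy] -> 13 lines: dspw kpjc dxj xswlm xww afrru fdv ntd kxy yog ndgv fbpl wpt
Hunk 4: at line 5 remove [fdv] add [uqp,hmesa] -> 14 lines: dspw kpjc dxj xswlm xww afrru uqp hmesa ntd kxy yog ndgv fbpl wpt
Hunk 5: at line 7 remove [ntd,kxy,yog] add [gzs,cwqr,fchhm] -> 14 lines: dspw kpjc dxj xswlm xww afrru uqp hmesa gzs cwqr fchhm ndgv fbpl wpt
Hunk 6: at line 3 remove [xswlm,xww] add [bxk,bylq,hxdbj] -> 15 lines: dspw kpjc dxj bxk bylq hxdbj afrru uqp hmesa gzs cwqr fchhm ndgv fbpl wpt
Hunk 7: at line 6 remove [uqp,hmesa] add [fhl,rwcr,wyer] -> 16 lines: dspw kpjc dxj bxk bylq hxdbj afrru fhl rwcr wyer gzs cwqr fchhm ndgv fbpl wpt
Final line 7: afrru

Answer: afrru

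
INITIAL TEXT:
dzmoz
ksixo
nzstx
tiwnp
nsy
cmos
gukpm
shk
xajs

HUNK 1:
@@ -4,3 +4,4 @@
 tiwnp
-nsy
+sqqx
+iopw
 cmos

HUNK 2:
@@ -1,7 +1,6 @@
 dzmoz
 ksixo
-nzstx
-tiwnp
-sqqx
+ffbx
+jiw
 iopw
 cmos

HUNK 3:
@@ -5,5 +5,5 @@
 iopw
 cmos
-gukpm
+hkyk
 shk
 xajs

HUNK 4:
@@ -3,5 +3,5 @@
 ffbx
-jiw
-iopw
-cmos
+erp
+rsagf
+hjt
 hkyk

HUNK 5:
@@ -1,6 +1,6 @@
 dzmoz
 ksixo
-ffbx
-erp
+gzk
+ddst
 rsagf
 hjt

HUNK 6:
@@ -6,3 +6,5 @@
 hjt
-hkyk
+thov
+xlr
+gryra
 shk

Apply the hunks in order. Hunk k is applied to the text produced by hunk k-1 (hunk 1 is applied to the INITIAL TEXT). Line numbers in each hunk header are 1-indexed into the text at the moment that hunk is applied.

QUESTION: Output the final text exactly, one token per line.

Answer: dzmoz
ksixo
gzk
ddst
rsagf
hjt
thov
xlr
gryra
shk
xajs

Derivation:
Hunk 1: at line 4 remove [nsy] add [sqqx,iopw] -> 10 lines: dzmoz ksixo nzstx tiwnp sqqx iopw cmos gukpm shk xajs
Hunk 2: at line 1 remove [nzstx,tiwnp,sqqx] add [ffbx,jiw] -> 9 lines: dzmoz ksixo ffbx jiw iopw cmos gukpm shk xajs
Hunk 3: at line 5 remove [gukpm] add [hkyk] -> 9 lines: dzmoz ksixo ffbx jiw iopw cmos hkyk shk xajs
Hunk 4: at line 3 remove [jiw,iopw,cmos] add [erp,rsagf,hjt] -> 9 lines: dzmoz ksixo ffbx erp rsagf hjt hkyk shk xajs
Hunk 5: at line 1 remove [ffbx,erp] add [gzk,ddst] -> 9 lines: dzmoz ksixo gzk ddst rsagf hjt hkyk shk xajs
Hunk 6: at line 6 remove [hkyk] add [thov,xlr,gryra] -> 11 lines: dzmoz ksixo gzk ddst rsagf hjt thov xlr gryra shk xajs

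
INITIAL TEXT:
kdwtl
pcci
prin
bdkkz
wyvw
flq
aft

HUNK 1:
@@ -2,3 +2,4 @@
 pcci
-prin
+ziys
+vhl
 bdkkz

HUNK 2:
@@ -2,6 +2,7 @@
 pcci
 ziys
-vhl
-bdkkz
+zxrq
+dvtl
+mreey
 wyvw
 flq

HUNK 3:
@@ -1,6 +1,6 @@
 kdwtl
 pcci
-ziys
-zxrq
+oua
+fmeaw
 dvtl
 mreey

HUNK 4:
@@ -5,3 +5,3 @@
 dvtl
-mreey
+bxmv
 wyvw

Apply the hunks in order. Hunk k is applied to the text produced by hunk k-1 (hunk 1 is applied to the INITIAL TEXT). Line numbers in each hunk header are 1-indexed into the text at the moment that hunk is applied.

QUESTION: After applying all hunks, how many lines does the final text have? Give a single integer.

Hunk 1: at line 2 remove [prin] add [ziys,vhl] -> 8 lines: kdwtl pcci ziys vhl bdkkz wyvw flq aft
Hunk 2: at line 2 remove [vhl,bdkkz] add [zxrq,dvtl,mreey] -> 9 lines: kdwtl pcci ziys zxrq dvtl mreey wyvw flq aft
Hunk 3: at line 1 remove [ziys,zxrq] add [oua,fmeaw] -> 9 lines: kdwtl pcci oua fmeaw dvtl mreey wyvw flq aft
Hunk 4: at line 5 remove [mreey] add [bxmv] -> 9 lines: kdwtl pcci oua fmeaw dvtl bxmv wyvw flq aft
Final line count: 9

Answer: 9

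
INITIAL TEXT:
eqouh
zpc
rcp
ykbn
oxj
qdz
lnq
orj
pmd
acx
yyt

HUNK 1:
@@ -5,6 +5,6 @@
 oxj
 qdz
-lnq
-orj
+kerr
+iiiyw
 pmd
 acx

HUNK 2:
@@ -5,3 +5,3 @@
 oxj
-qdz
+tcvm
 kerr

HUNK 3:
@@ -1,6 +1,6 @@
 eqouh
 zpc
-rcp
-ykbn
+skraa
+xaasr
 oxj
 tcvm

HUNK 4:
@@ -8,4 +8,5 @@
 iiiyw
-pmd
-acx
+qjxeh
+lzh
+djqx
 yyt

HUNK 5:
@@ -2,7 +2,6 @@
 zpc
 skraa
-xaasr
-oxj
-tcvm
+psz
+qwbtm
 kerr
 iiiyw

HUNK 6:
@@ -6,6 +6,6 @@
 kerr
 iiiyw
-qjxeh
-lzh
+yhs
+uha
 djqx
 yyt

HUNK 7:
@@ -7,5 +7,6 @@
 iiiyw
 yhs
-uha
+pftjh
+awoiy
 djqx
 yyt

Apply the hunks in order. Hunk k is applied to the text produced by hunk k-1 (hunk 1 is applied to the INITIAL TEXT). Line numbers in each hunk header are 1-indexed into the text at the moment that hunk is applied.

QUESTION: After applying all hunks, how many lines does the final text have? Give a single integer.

Hunk 1: at line 5 remove [lnq,orj] add [kerr,iiiyw] -> 11 lines: eqouh zpc rcp ykbn oxj qdz kerr iiiyw pmd acx yyt
Hunk 2: at line 5 remove [qdz] add [tcvm] -> 11 lines: eqouh zpc rcp ykbn oxj tcvm kerr iiiyw pmd acx yyt
Hunk 3: at line 1 remove [rcp,ykbn] add [skraa,xaasr] -> 11 lines: eqouh zpc skraa xaasr oxj tcvm kerr iiiyw pmd acx yyt
Hunk 4: at line 8 remove [pmd,acx] add [qjxeh,lzh,djqx] -> 12 lines: eqouh zpc skraa xaasr oxj tcvm kerr iiiyw qjxeh lzh djqx yyt
Hunk 5: at line 2 remove [xaasr,oxj,tcvm] add [psz,qwbtm] -> 11 lines: eqouh zpc skraa psz qwbtm kerr iiiyw qjxeh lzh djqx yyt
Hunk 6: at line 6 remove [qjxeh,lzh] add [yhs,uha] -> 11 lines: eqouh zpc skraa psz qwbtm kerr iiiyw yhs uha djqx yyt
Hunk 7: at line 7 remove [uha] add [pftjh,awoiy] -> 12 lines: eqouh zpc skraa psz qwbtm kerr iiiyw yhs pftjh awoiy djqx yyt
Final line count: 12

Answer: 12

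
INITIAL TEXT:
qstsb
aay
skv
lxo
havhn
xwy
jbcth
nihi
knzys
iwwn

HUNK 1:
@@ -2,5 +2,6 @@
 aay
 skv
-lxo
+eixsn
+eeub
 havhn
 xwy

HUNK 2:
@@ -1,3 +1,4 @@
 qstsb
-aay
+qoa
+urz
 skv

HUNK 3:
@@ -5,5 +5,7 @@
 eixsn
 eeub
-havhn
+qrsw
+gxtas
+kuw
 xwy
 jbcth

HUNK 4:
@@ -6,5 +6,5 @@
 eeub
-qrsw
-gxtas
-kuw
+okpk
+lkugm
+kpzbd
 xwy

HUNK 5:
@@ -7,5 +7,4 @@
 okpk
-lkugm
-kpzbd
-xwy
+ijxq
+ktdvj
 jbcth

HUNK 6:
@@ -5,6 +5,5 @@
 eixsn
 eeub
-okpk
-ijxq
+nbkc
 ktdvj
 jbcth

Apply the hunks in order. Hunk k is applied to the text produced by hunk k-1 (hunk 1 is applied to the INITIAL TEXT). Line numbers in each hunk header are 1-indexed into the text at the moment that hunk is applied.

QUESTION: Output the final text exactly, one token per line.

Answer: qstsb
qoa
urz
skv
eixsn
eeub
nbkc
ktdvj
jbcth
nihi
knzys
iwwn

Derivation:
Hunk 1: at line 2 remove [lxo] add [eixsn,eeub] -> 11 lines: qstsb aay skv eixsn eeub havhn xwy jbcth nihi knzys iwwn
Hunk 2: at line 1 remove [aay] add [qoa,urz] -> 12 lines: qstsb qoa urz skv eixsn eeub havhn xwy jbcth nihi knzys iwwn
Hunk 3: at line 5 remove [havhn] add [qrsw,gxtas,kuw] -> 14 lines: qstsb qoa urz skv eixsn eeub qrsw gxtas kuw xwy jbcth nihi knzys iwwn
Hunk 4: at line 6 remove [qrsw,gxtas,kuw] add [okpk,lkugm,kpzbd] -> 14 lines: qstsb qoa urz skv eixsn eeub okpk lkugm kpzbd xwy jbcth nihi knzys iwwn
Hunk 5: at line 7 remove [lkugm,kpzbd,xwy] add [ijxq,ktdvj] -> 13 lines: qstsb qoa urz skv eixsn eeub okpk ijxq ktdvj jbcth nihi knzys iwwn
Hunk 6: at line 5 remove [okpk,ijxq] add [nbkc] -> 12 lines: qstsb qoa urz skv eixsn eeub nbkc ktdvj jbcth nihi knzys iwwn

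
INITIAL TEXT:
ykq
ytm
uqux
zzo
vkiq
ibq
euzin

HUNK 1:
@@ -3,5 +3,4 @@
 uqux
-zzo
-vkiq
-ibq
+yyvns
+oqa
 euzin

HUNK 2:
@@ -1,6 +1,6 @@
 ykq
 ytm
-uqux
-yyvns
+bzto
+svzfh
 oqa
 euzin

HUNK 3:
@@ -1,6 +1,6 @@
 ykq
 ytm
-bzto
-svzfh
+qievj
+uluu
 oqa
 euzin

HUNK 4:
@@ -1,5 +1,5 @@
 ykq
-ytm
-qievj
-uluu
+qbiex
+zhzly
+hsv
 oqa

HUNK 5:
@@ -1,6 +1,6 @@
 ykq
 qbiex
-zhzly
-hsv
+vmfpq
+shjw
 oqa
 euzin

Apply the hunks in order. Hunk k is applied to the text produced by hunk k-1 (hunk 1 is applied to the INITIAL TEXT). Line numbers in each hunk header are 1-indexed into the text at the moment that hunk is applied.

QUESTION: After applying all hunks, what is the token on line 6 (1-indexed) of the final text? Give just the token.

Hunk 1: at line 3 remove [zzo,vkiq,ibq] add [yyvns,oqa] -> 6 lines: ykq ytm uqux yyvns oqa euzin
Hunk 2: at line 1 remove [uqux,yyvns] add [bzto,svzfh] -> 6 lines: ykq ytm bzto svzfh oqa euzin
Hunk 3: at line 1 remove [bzto,svzfh] add [qievj,uluu] -> 6 lines: ykq ytm qievj uluu oqa euzin
Hunk 4: at line 1 remove [ytm,qievj,uluu] add [qbiex,zhzly,hsv] -> 6 lines: ykq qbiex zhzly hsv oqa euzin
Hunk 5: at line 1 remove [zhzly,hsv] add [vmfpq,shjw] -> 6 lines: ykq qbiex vmfpq shjw oqa euzin
Final line 6: euzin

Answer: euzin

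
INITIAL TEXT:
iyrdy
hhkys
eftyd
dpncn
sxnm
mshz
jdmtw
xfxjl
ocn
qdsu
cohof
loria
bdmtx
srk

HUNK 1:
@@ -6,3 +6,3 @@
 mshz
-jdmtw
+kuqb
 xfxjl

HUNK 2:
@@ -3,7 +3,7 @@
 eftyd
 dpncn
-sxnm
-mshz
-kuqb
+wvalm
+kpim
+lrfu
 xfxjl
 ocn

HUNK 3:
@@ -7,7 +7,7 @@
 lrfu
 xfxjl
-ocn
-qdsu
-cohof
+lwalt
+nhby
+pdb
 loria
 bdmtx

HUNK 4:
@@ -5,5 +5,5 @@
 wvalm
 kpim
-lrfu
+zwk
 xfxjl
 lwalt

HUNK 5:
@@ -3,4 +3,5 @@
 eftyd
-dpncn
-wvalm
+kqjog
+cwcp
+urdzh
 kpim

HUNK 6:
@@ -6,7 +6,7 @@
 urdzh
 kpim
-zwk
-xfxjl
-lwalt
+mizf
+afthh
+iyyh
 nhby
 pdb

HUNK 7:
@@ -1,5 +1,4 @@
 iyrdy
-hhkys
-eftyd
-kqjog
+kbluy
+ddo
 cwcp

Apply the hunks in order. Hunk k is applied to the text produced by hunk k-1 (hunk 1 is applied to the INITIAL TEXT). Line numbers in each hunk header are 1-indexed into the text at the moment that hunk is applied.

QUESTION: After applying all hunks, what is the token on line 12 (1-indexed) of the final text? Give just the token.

Answer: loria

Derivation:
Hunk 1: at line 6 remove [jdmtw] add [kuqb] -> 14 lines: iyrdy hhkys eftyd dpncn sxnm mshz kuqb xfxjl ocn qdsu cohof loria bdmtx srk
Hunk 2: at line 3 remove [sxnm,mshz,kuqb] add [wvalm,kpim,lrfu] -> 14 lines: iyrdy hhkys eftyd dpncn wvalm kpim lrfu xfxjl ocn qdsu cohof loria bdmtx srk
Hunk 3: at line 7 remove [ocn,qdsu,cohof] add [lwalt,nhby,pdb] -> 14 lines: iyrdy hhkys eftyd dpncn wvalm kpim lrfu xfxjl lwalt nhby pdb loria bdmtx srk
Hunk 4: at line 5 remove [lrfu] add [zwk] -> 14 lines: iyrdy hhkys eftyd dpncn wvalm kpim zwk xfxjl lwalt nhby pdb loria bdmtx srk
Hunk 5: at line 3 remove [dpncn,wvalm] add [kqjog,cwcp,urdzh] -> 15 lines: iyrdy hhkys eftyd kqjog cwcp urdzh kpim zwk xfxjl lwalt nhby pdb loria bdmtx srk
Hunk 6: at line 6 remove [zwk,xfxjl,lwalt] add [mizf,afthh,iyyh] -> 15 lines: iyrdy hhkys eftyd kqjog cwcp urdzh kpim mizf afthh iyyh nhby pdb loria bdmtx srk
Hunk 7: at line 1 remove [hhkys,eftyd,kqjog] add [kbluy,ddo] -> 14 lines: iyrdy kbluy ddo cwcp urdzh kpim mizf afthh iyyh nhby pdb loria bdmtx srk
Final line 12: loria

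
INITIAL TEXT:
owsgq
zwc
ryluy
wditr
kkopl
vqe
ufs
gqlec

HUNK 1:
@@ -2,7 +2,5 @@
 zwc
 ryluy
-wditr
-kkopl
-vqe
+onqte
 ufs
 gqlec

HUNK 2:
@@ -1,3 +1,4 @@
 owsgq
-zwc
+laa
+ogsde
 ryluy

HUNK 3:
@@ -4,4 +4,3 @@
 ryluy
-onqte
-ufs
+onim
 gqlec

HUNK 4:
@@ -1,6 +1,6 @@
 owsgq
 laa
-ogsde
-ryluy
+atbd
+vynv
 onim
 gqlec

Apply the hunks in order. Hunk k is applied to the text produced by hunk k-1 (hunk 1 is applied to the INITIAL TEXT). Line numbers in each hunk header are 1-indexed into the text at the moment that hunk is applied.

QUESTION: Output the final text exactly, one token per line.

Hunk 1: at line 2 remove [wditr,kkopl,vqe] add [onqte] -> 6 lines: owsgq zwc ryluy onqte ufs gqlec
Hunk 2: at line 1 remove [zwc] add [laa,ogsde] -> 7 lines: owsgq laa ogsde ryluy onqte ufs gqlec
Hunk 3: at line 4 remove [onqte,ufs] add [onim] -> 6 lines: owsgq laa ogsde ryluy onim gqlec
Hunk 4: at line 1 remove [ogsde,ryluy] add [atbd,vynv] -> 6 lines: owsgq laa atbd vynv onim gqlec

Answer: owsgq
laa
atbd
vynv
onim
gqlec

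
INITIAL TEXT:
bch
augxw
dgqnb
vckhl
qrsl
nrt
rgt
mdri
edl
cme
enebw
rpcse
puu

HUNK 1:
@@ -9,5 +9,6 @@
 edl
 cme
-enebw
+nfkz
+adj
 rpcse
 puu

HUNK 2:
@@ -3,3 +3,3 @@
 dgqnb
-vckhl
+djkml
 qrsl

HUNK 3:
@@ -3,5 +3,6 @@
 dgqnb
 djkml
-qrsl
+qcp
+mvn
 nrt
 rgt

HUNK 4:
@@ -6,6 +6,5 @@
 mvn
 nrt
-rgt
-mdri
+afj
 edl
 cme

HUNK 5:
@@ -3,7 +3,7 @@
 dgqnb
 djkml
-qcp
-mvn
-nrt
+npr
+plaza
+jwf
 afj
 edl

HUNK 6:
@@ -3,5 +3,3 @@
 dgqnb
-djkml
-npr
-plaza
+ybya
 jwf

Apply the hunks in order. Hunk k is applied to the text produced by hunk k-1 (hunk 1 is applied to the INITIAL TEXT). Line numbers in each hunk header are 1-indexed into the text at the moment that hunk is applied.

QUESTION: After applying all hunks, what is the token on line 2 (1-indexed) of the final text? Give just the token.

Hunk 1: at line 9 remove [enebw] add [nfkz,adj] -> 14 lines: bch augxw dgqnb vckhl qrsl nrt rgt mdri edl cme nfkz adj rpcse puu
Hunk 2: at line 3 remove [vckhl] add [djkml] -> 14 lines: bch augxw dgqnb djkml qrsl nrt rgt mdri edl cme nfkz adj rpcse puu
Hunk 3: at line 3 remove [qrsl] add [qcp,mvn] -> 15 lines: bch augxw dgqnb djkml qcp mvn nrt rgt mdri edl cme nfkz adj rpcse puu
Hunk 4: at line 6 remove [rgt,mdri] add [afj] -> 14 lines: bch augxw dgqnb djkml qcp mvn nrt afj edl cme nfkz adj rpcse puu
Hunk 5: at line 3 remove [qcp,mvn,nrt] add [npr,plaza,jwf] -> 14 lines: bch augxw dgqnb djkml npr plaza jwf afj edl cme nfkz adj rpcse puu
Hunk 6: at line 3 remove [djkml,npr,plaza] add [ybya] -> 12 lines: bch augxw dgqnb ybya jwf afj edl cme nfkz adj rpcse puu
Final line 2: augxw

Answer: augxw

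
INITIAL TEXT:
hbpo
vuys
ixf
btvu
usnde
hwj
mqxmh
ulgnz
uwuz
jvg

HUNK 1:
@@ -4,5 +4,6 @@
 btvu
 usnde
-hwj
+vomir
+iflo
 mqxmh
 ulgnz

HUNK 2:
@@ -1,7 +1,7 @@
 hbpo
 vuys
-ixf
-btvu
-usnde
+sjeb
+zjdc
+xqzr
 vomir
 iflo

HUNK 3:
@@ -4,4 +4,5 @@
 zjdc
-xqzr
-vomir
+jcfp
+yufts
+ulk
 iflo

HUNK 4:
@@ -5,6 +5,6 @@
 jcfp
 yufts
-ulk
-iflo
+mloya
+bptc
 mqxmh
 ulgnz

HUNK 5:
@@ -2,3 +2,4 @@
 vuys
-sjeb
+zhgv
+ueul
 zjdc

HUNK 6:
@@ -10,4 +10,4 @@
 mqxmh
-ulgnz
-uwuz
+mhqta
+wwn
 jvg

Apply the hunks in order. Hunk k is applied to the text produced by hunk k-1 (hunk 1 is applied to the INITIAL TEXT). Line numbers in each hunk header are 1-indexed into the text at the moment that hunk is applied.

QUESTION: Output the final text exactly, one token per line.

Answer: hbpo
vuys
zhgv
ueul
zjdc
jcfp
yufts
mloya
bptc
mqxmh
mhqta
wwn
jvg

Derivation:
Hunk 1: at line 4 remove [hwj] add [vomir,iflo] -> 11 lines: hbpo vuys ixf btvu usnde vomir iflo mqxmh ulgnz uwuz jvg
Hunk 2: at line 1 remove [ixf,btvu,usnde] add [sjeb,zjdc,xqzr] -> 11 lines: hbpo vuys sjeb zjdc xqzr vomir iflo mqxmh ulgnz uwuz jvg
Hunk 3: at line 4 remove [xqzr,vomir] add [jcfp,yufts,ulk] -> 12 lines: hbpo vuys sjeb zjdc jcfp yufts ulk iflo mqxmh ulgnz uwuz jvg
Hunk 4: at line 5 remove [ulk,iflo] add [mloya,bptc] -> 12 lines: hbpo vuys sjeb zjdc jcfp yufts mloya bptc mqxmh ulgnz uwuz jvg
Hunk 5: at line 2 remove [sjeb] add [zhgv,ueul] -> 13 lines: hbpo vuys zhgv ueul zjdc jcfp yufts mloya bptc mqxmh ulgnz uwuz jvg
Hunk 6: at line 10 remove [ulgnz,uwuz] add [mhqta,wwn] -> 13 lines: hbpo vuys zhgv ueul zjdc jcfp yufts mloya bptc mqxmh mhqta wwn jvg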